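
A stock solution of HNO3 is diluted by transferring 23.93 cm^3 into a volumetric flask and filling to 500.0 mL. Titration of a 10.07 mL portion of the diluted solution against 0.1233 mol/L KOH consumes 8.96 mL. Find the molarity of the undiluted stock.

n(KOH) = 0.1233 x 0.008960 = 0.001105 mol.
n(HNO3) in the aliquot = 0.001105 mol.
[diluted HNO3] = 0.001105 / 0.01007 = 0.1097 M.
Dilution factor = 500.0/23.93 = 20.89, so [stock] = 0.1097 x 20.89 = 2.29 M.

2.29 M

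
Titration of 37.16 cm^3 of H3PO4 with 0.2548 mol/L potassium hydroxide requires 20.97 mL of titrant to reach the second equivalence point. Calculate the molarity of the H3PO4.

n(KOH) = 0.2548 x 0.02097 = 0.005343 mol.
At the second equivalence point, 2 mol OH^- react per mol H3PO4, so n(H3PO4) = 0.005343 / 2 = 0.002672 mol.
[H3PO4] = 0.002672 / 0.03716 L = 0.0719 M.

0.0719 M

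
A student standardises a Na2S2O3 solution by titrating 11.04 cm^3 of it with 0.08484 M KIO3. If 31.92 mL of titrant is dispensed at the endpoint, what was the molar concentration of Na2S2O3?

n(KIO3) = 0.08484 x 0.03192 = 0.002708 mol.
From the balanced equation, 1 mol KIO3 reacts with 6 mol Na2S2O3, so n(Na2S2O3) = 0.002708 x 6/1 = 0.01625 mol.
[Na2S2O3] = 0.01625 / 0.01104 L = 1.47 M.

1.47 M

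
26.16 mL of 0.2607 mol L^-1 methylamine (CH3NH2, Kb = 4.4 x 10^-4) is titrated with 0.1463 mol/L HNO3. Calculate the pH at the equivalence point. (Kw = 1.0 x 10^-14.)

n(CH3NH2) = 0.2607 x 0.02616 = 0.006820 mol; V(HNO3) at equivalence = 0.006820/0.1463 = 0.04662 L.
At equivalence the base is fully converted to CH3NH3+; total volume = 0.07278 L, so [CH3NH3+] = 0.006820/0.07278 = 0.09371 M.
Ka(CH3NH3+) = Kw/Kb = 1.0e-14 / 4.4 x 10^-4 = 2.27e-11.
[H^+] = sqrt(Ka x [CH3NH3+]) = sqrt(2.27e-11 x 0.09371) = 1.46e-6 M.
pH = -log(1.46e-6) = 5.84.

5.84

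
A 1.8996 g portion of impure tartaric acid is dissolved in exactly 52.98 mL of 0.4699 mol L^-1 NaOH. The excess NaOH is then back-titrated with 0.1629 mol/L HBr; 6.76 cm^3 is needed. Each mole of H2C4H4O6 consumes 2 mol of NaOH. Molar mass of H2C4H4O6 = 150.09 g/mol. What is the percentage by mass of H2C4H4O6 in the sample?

94.0%

Total n(NaOH) added = 0.4699 x 0.05298 = 0.02490 mol.
n(HBr) used = 0.1629 x 0.006760 = 0.001101 mol, which equals the excess n(NaOH).
So n(NaOH) consumed by the sample = 0.02490 - 0.001101 = 0.02379 mol.
n(H2C4H4O6) = 0.02379 / 2 = 0.01190 mol.
mass H2C4H4O6 = 0.01190 x 150.09 = 1.786 g, so %H2C4H4O6 = 1.786/1.8996 x 100 = 94.0%.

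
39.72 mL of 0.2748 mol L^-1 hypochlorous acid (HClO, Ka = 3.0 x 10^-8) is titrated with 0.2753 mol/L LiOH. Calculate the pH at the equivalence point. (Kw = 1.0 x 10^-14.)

n(HClO) = 0.2748 x 0.03972 = 0.01092 mol; V(LiOH) at equivalence = 0.01092/0.2753 = 0.03965 L.
At equivalence all the acid is converted to ClO-; total volume = 0.03972 + 0.03965 = 0.07937 L, so [ClO-] = 0.01092/0.07937 = 0.1375 M.
Kb = Kw/Ka = 1.0e-14 / 3.0 x 10^-8 = 3.33e-7.
[OH^-] = sqrt(Kb x [ClO-]) = sqrt(3.33e-7 x 0.1375) = 0.000214 M.
pOH = 3.67, so pH = 14.00 - 3.67 = 10.33.

10.33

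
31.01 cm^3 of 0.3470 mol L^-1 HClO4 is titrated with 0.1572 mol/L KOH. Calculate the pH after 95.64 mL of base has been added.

n(acid) = 0.3470 x 0.03101 = 0.01076 mol; n(KOH) added = 0.1572 x 0.09564 = 0.01503 mol.
Base is in excess by 0.01503 - 0.01076 = 0.004274 mol in a total volume of 0.1267 L.
[OH^-] = 0.004274/0.1267 = 0.03375 M, so pOH = 1.47 and pH = 14.00 - 1.47 = 12.53.

12.53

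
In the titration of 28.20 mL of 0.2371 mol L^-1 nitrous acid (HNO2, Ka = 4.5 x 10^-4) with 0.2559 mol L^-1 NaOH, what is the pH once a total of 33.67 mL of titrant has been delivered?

n(acid) = 0.2371 x 0.02820 = 0.006686 mol; n(NaOH) added = 0.2559 x 0.03367 = 0.008616 mol.
Base is in excess by 0.008616 - 0.006686 = 0.001930 mol in a total volume of 0.06187 L.
[OH^-] = 0.001930/0.06187 = 0.03119 M, so pOH = 1.51 and pH = 14.00 - 1.51 = 12.49.

12.49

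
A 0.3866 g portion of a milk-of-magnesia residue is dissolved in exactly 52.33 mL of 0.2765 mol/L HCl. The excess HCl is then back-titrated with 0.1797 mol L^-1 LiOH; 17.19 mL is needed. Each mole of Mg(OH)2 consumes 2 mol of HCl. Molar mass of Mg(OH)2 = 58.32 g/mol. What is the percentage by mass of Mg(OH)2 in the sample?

85.8%

Total n(HCl) added = 0.2765 x 0.05233 = 0.01447 mol.
n(LiOH) used = 0.1797 x 0.01719 = 0.003089 mol, which equals the excess n(HCl).
So n(HCl) consumed by the sample = 0.01447 - 0.003089 = 0.01138 mol.
n(Mg(OH)2) = 0.01138 / 2 = 0.005690 mol.
mass Mg(OH)2 = 0.005690 x 58.32 = 0.3318 g, so %Mg(OH)2 = 0.3318/0.3866 x 100 = 85.8%.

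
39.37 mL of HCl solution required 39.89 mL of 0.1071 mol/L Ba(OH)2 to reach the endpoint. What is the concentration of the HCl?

n(Ba(OH)2) delivered = 0.1071 x 0.03989 = 0.004272 mol.
The reaction is 2 HCl + 1 Ba(OH)2, so n(HCl) = 0.004272 x 2/1 = 0.008544 mol.
[HCl] = 0.008544 mol / 0.03937 L = 0.217 M.

0.217 M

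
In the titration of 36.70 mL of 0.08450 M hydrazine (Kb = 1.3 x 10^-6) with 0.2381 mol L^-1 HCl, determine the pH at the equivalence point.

4.66

n(N2H4) = 0.08450 x 0.03670 = 0.003101 mol; V(HCl) at equivalence = 0.003101/0.2381 = 0.01302 L.
At equivalence the base is fully converted to N2H5+; total volume = 0.04972 L, so [N2H5+] = 0.003101/0.04972 = 0.06237 M.
Ka(N2H5+) = Kw/Kb = 1.0e-14 / 1.3 x 10^-6 = 7.69e-9.
[H^+] = sqrt(Ka x [N2H5+]) = sqrt(7.69e-9 x 0.06237) = 2.19e-5 M.
pH = -log(2.19e-5) = 4.66.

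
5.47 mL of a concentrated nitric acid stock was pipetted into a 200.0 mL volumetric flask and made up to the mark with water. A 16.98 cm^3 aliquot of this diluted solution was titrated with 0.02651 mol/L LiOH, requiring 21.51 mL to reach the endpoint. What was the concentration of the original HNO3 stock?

1.23 M

n(LiOH) = 0.02651 x 0.02151 = 0.0005702 mol.
n(HNO3) in the aliquot = 0.0005702 mol.
[diluted HNO3] = 0.0005702 / 0.01698 = 0.03358 M.
Dilution factor = 200.0/5.470 = 36.56, so [stock] = 0.03358 x 36.56 = 1.23 M.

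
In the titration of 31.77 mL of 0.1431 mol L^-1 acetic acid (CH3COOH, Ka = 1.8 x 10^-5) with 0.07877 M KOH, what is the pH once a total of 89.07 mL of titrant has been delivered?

12.31

n(acid) = 0.1431 x 0.03177 = 0.004546 mol; n(KOH) added = 0.07877 x 0.08907 = 0.007016 mol.
Base is in excess by 0.007016 - 0.004546 = 0.002470 mol in a total volume of 0.1208 L.
[OH^-] = 0.002470/0.1208 = 0.02044 M, so pOH = 1.69 and pH = 14.00 - 1.69 = 12.31.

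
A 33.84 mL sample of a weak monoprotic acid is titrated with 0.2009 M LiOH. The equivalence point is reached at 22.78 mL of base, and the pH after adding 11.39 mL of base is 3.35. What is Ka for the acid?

4.5 x 10^-4

11.39 mL is half of the equivalence volume, so this is the half-equivalence point where [HA] = [A^-].
At half-equivalence pH = pKa, so pKa = 3.35.
Ka = 10^(-3.35) = 4.5 x 10^-4.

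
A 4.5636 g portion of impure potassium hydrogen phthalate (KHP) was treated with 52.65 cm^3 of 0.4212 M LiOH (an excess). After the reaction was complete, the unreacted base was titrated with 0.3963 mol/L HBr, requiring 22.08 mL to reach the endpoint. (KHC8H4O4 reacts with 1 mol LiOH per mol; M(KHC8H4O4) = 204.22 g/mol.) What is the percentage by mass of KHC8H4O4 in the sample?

60.1%

Total n(LiOH) added = 0.4212 x 0.05265 = 0.02218 mol.
n(HBr) used = 0.3963 x 0.02208 = 0.008750 mol, which equals the excess n(LiOH).
So n(LiOH) consumed by the sample = 0.02218 - 0.008750 = 0.01343 mol.
n(KHC8H4O4) = 0.01343 / 1 = 0.01343 mol.
mass KHC8H4O4 = 0.01343 x 204.22 = 2.742 g, so %KHC8H4O4 = 2.742/4.5636 x 100 = 60.1%.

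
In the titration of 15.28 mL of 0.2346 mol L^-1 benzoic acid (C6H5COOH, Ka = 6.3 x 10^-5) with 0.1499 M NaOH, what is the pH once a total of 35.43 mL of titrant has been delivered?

n(acid) = 0.2346 x 0.01528 = 0.003585 mol; n(NaOH) added = 0.1499 x 0.03543 = 0.005311 mol.
Base is in excess by 0.005311 - 0.003585 = 0.001726 mol in a total volume of 0.05071 L.
[OH^-] = 0.001726/0.05071 = 0.03404 M, so pOH = 1.47 and pH = 14.00 - 1.47 = 12.53.

12.53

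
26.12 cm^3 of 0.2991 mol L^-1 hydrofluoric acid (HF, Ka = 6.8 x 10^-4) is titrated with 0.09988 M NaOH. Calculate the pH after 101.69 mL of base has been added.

n(acid) = 0.2991 x 0.02612 = 0.007812 mol; n(NaOH) added = 0.09988 x 0.1017 = 0.01016 mol.
Base is in excess by 0.01016 - 0.007812 = 0.002344 mol in a total volume of 0.1278 L.
[OH^-] = 0.002344/0.1278 = 0.01834 M, so pOH = 1.74 and pH = 14.00 - 1.74 = 12.26.

12.26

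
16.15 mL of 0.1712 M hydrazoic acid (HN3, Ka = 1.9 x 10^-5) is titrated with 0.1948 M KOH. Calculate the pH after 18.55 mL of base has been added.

12.39

n(acid) = 0.1712 x 0.01615 = 0.002765 mol; n(KOH) added = 0.1948 x 0.01855 = 0.003614 mol.
Base is in excess by 0.003614 - 0.002765 = 0.0008487 mol in a total volume of 0.03470 L.
[OH^-] = 0.0008487/0.03470 = 0.02446 M, so pOH = 1.61 and pH = 14.00 - 1.61 = 12.39.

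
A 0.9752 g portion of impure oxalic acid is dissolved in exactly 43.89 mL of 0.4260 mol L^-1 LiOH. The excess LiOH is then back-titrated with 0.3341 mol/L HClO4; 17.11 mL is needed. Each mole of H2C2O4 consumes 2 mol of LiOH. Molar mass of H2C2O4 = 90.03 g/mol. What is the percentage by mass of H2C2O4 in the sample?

59.9%

Total n(LiOH) added = 0.4260 x 0.04389 = 0.01870 mol.
n(HClO4) used = 0.3341 x 0.01711 = 0.005716 mol, which equals the excess n(LiOH).
So n(LiOH) consumed by the sample = 0.01870 - 0.005716 = 0.01298 mol.
n(H2C2O4) = 0.01298 / 2 = 0.006490 mol.
mass H2C2O4 = 0.006490 x 90.03 = 0.5843 g, so %H2C2O4 = 0.5843/0.9752 x 100 = 59.9%.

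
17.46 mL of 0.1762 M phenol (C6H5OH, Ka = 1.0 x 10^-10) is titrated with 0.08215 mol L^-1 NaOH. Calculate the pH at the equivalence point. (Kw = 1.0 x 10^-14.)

11.37

n(C6H5OH) = 0.1762 x 0.01746 = 0.003076 mol; V(NaOH) at equivalence = 0.003076/0.08215 = 0.03745 L.
At equivalence all the acid is converted to C6H5O-; total volume = 0.01746 + 0.03745 = 0.05491 L, so [C6H5O-] = 0.003076/0.05491 = 0.05603 M.
Kb = Kw/Ka = 1.0e-14 / 1.0 x 10^-10 = 0.000100.
[OH^-] = sqrt(Kb x [C6H5O-]) = sqrt(0.000100 x 0.05603) = 0.00237 M.
pOH = 2.63, so pH = 14.00 - 2.63 = 11.37.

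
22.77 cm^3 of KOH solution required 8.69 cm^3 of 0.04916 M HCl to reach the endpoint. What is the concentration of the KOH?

n(HCl) delivered = 0.04916 x 0.008690 = 0.0004272 mol.
For a 1:1 reaction, n(KOH) = 0.0004272 mol.
[KOH] = 0.0004272 mol / 0.02277 L = 0.0188 M.

0.0188 M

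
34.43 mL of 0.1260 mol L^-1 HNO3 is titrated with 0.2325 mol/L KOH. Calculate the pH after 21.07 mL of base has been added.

12.00

n(acid) = 0.1260 x 0.03443 = 0.004338 mol; n(KOH) added = 0.2325 x 0.02107 = 0.004899 mol.
Base is in excess by 0.004899 - 0.004338 = 0.0005606 mol in a total volume of 0.05550 L.
[OH^-] = 0.0005606/0.05550 = 0.01010 M, so pOH = 2.00 and pH = 14.00 - 2.00 = 12.00.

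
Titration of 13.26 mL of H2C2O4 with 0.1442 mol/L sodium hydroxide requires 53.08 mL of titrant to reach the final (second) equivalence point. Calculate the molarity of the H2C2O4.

0.289 M

n(NaOH) = 0.1442 x 0.05308 = 0.007654 mol.
At the final (second) equivalence point, 2 mol OH^- react per mol H2C2O4, so n(H2C2O4) = 0.007654 / 2 = 0.003827 mol.
[H2C2O4] = 0.003827 / 0.01326 L = 0.289 M.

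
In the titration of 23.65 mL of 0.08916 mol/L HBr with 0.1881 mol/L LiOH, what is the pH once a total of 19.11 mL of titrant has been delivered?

n(acid) = 0.08916 x 0.02365 = 0.002109 mol; n(LiOH) added = 0.1881 x 0.01911 = 0.003595 mol.
Base is in excess by 0.003595 - 0.002109 = 0.001486 mol in a total volume of 0.04276 L.
[OH^-] = 0.001486/0.04276 = 0.03475 M, so pOH = 1.46 and pH = 14.00 - 1.46 = 12.54.

12.54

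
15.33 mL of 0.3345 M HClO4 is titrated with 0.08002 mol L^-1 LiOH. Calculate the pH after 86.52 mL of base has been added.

12.25

n(acid) = 0.3345 x 0.01533 = 0.005128 mol; n(LiOH) added = 0.08002 x 0.08652 = 0.006923 mol.
Base is in excess by 0.006923 - 0.005128 = 0.001795 mol in a total volume of 0.1018 L.
[OH^-] = 0.001795/0.1018 = 0.01763 M, so pOH = 1.75 and pH = 14.00 - 1.75 = 12.25.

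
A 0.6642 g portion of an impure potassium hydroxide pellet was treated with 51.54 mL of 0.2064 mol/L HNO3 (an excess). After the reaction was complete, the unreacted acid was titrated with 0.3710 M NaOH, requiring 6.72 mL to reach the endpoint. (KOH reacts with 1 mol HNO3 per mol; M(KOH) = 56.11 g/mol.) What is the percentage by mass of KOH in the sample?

Total n(HNO3) added = 0.2064 x 0.05154 = 0.01064 mol.
n(NaOH) used = 0.3710 x 0.006720 = 0.002493 mol, which equals the excess n(HNO3).
So n(HNO3) consumed by the sample = 0.01064 - 0.002493 = 0.008145 mol.
n(KOH) = 0.008145 / 1 = 0.008145 mol.
mass KOH = 0.008145 x 56.11 = 0.4570 g, so %KOH = 0.4570/0.6642 x 100 = 68.8%.

68.8%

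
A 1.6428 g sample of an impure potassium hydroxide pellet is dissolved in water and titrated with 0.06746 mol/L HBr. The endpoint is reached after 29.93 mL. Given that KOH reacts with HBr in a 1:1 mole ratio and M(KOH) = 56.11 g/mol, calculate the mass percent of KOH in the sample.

6.90%

n(HBr) = 0.06746 x 0.02993 = 0.002019 mol.
n(KOH) = 0.002019 / 1 = 0.002019 mol.
mass of KOH = 0.002019 x 56.11 = 0.1133 g.
% purity = 0.1133 / 1.6428 x 100 = 6.90%.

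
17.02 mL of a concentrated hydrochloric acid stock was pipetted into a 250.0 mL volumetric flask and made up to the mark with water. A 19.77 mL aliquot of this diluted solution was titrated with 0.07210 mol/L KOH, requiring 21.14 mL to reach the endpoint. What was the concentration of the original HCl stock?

1.13 M

n(KOH) = 0.07210 x 0.02114 = 0.001524 mol.
n(HCl) in the aliquot = 0.001524 mol.
[diluted HCl] = 0.001524 / 0.01977 = 0.07710 M.
Dilution factor = 250.0/17.02 = 14.69, so [stock] = 0.07710 x 14.69 = 1.13 M.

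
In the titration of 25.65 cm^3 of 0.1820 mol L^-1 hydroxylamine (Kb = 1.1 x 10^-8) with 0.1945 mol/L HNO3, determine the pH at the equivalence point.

3.53

n(NH2OH) = 0.1820 x 0.02565 = 0.004668 mol; V(HNO3) at equivalence = 0.004668/0.1945 = 0.02400 L.
At equivalence the base is fully converted to NH3OH+; total volume = 0.04965 L, so [NH3OH+] = 0.004668/0.04965 = 0.09402 M.
Ka(NH3OH+) = Kw/Kb = 1.0e-14 / 1.1 x 10^-8 = 9.09e-7.
[H^+] = sqrt(Ka x [NH3OH+]) = sqrt(9.09e-7 x 0.09402) = 0.000292 M.
pH = -log(0.000292) = 3.53.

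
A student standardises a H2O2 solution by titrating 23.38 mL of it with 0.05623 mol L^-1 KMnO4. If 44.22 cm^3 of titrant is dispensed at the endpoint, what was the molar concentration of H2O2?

n(KMnO4) = 0.05623 x 0.04422 = 0.002486 mol.
From the balanced equation, 2 mol KMnO4 reacts with 5 mol H2O2, so n(H2O2) = 0.002486 x 5/2 = 0.006216 mol.
[H2O2] = 0.006216 / 0.02338 L = 0.266 M.

0.266 M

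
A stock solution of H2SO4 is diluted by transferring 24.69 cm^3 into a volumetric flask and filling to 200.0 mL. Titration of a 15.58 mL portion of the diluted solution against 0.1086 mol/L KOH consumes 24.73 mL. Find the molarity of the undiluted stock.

n(KOH) = 0.1086 x 0.02473 = 0.002686 mol.
n(H2SO4) in the aliquot = 0.002686 x 1/2 = 0.001343 mol.
[diluted H2SO4] = 0.001343 / 0.01558 = 0.08619 M.
Dilution factor = 200.0/24.69 = 8.100, so [stock] = 0.08619 x 8.100 = 0.698 M.

0.698 M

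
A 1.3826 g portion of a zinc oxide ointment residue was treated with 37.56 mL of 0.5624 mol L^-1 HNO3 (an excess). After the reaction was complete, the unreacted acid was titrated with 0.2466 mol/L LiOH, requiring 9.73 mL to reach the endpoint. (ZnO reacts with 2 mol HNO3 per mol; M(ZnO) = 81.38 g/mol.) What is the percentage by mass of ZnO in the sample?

55.1%

Total n(HNO3) added = 0.5624 x 0.03756 = 0.02112 mol.
n(LiOH) used = 0.2466 x 0.009730 = 0.002399 mol, which equals the excess n(HNO3).
So n(HNO3) consumed by the sample = 0.02112 - 0.002399 = 0.01872 mol.
n(ZnO) = 0.01872 / 2 = 0.009362 mol.
mass ZnO = 0.009362 x 81.38 = 0.7619 g, so %ZnO = 0.7619/1.3826 x 100 = 55.1%.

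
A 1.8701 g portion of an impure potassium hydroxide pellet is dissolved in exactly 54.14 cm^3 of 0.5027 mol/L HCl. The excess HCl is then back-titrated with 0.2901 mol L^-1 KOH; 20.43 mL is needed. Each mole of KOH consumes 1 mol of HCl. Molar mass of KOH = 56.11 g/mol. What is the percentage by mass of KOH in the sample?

63.9%

Total n(HCl) added = 0.5027 x 0.05414 = 0.02722 mol.
n(KOH) used = 0.2901 x 0.02043 = 0.005927 mol, which equals the excess n(HCl).
So n(HCl) consumed by the sample = 0.02722 - 0.005927 = 0.02129 mol.
n(KOH) = 0.02129 / 1 = 0.02129 mol.
mass KOH = 0.02129 x 56.11 = 1.195 g, so %KOH = 1.195/1.8701 x 100 = 63.9%.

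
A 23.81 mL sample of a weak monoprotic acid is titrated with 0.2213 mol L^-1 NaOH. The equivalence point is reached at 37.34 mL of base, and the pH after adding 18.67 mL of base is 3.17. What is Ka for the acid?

18.67 mL is half of the equivalence volume, so this is the half-equivalence point where [HA] = [A^-].
At half-equivalence pH = pKa, so pKa = 3.17.
Ka = 10^(-3.17) = 6.8 x 10^-4.

6.8 x 10^-4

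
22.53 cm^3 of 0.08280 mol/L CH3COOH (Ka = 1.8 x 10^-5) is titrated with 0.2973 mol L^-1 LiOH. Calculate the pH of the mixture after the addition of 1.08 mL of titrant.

Initial n(CH3COOH) = 0.08280 x 0.02253 = 0.001865 mol.
n(LiOH) added = 0.2973 x 0.001080 = 0.0003211 mol, converting that many moles of CH3COOH to CH3COO-.
Remaining n(CH3COOH) = 0.001544 mol; n(CH3COO-) = 0.0003211 mol.
By Henderson-Hasselbalch, pH = pKa + log([A^-]/[HA]) = 4.74 + log(0.0003211/0.001544) = 4.74 + (-0.68) = 4.06.

4.06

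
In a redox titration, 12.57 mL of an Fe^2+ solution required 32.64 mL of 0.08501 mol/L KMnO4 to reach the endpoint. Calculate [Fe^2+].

1.10 M

n(KMnO4) = 0.08501 x 0.03264 = 0.002775 mol.
From the balanced equation, 1 mol KMnO4 reacts with 5 mol Fe^2+, so n(Fe^2+) = 0.002775 x 5/1 = 0.01387 mol.
[Fe^2+] = 0.01387 / 0.01257 L = 1.10 M.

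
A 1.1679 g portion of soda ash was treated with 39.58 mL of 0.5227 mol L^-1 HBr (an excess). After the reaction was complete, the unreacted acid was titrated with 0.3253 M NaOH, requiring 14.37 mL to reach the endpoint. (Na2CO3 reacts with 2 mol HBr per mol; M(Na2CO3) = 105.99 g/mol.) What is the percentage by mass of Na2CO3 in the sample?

Total n(HBr) added = 0.5227 x 0.03958 = 0.02069 mol.
n(NaOH) used = 0.3253 x 0.01437 = 0.004675 mol, which equals the excess n(HBr).
So n(HBr) consumed by the sample = 0.02069 - 0.004675 = 0.01601 mol.
n(Na2CO3) = 0.01601 / 2 = 0.008007 mol.
mass Na2CO3 = 0.008007 x 105.99 = 0.8487 g, so %Na2CO3 = 0.8487/1.1679 x 100 = 72.7%.

72.7%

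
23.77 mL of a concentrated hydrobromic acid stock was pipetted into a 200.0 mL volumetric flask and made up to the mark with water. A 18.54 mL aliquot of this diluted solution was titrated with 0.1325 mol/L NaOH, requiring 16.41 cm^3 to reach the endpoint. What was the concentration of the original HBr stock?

n(NaOH) = 0.1325 x 0.01641 = 0.002174 mol.
n(HBr) in the aliquot = 0.002174 mol.
[diluted HBr] = 0.002174 / 0.01854 = 0.1173 M.
Dilution factor = 200.0/23.77 = 8.414, so [stock] = 0.1173 x 8.414 = 0.987 M.

0.987 M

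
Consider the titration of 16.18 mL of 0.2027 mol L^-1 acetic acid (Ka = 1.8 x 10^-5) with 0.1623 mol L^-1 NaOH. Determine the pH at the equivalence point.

n(CH3COOH) = 0.2027 x 0.01618 = 0.003280 mol; V(NaOH) at equivalence = 0.003280/0.1623 = 0.02021 L.
At equivalence all the acid is converted to CH3COO-; total volume = 0.01618 + 0.02021 = 0.03639 L, so [CH3COO-] = 0.003280/0.03639 = 0.09013 M.
Kb = Kw/Ka = 1.0e-14 / 1.8 x 10^-5 = 5.56e-10.
[OH^-] = sqrt(Kb x [CH3COO-]) = sqrt(5.56e-10 x 0.09013) = 7.08e-6 M.
pOH = 5.15, so pH = 14.00 - 5.15 = 8.85.

8.85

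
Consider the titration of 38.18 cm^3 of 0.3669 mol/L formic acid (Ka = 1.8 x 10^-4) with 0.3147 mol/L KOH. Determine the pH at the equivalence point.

n(HCOOH) = 0.3669 x 0.03818 = 0.01401 mol; V(KOH) at equivalence = 0.01401/0.3147 = 0.04451 L.
At equivalence all the acid is converted to HCOO-; total volume = 0.03818 + 0.04451 = 0.08269 L, so [HCOO-] = 0.01401/0.08269 = 0.1694 M.
Kb = Kw/Ka = 1.0e-14 / 1.8 x 10^-4 = 5.56e-11.
[OH^-] = sqrt(Kb x [HCOO-]) = sqrt(5.56e-11 x 0.1694) = 3.07e-6 M.
pOH = 5.51, so pH = 14.00 - 5.51 = 8.49.

8.49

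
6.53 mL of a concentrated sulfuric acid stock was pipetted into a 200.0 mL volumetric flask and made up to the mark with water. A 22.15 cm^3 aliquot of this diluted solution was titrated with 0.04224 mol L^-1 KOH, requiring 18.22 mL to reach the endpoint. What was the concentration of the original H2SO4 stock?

0.532 M

n(KOH) = 0.04224 x 0.01822 = 0.0007696 mol.
n(H2SO4) in the aliquot = 0.0007696 x 1/2 = 0.0003848 mol.
[diluted H2SO4] = 0.0003848 / 0.02215 = 0.01737 M.
Dilution factor = 200.0/6.530 = 30.63, so [stock] = 0.01737 x 30.63 = 0.532 M.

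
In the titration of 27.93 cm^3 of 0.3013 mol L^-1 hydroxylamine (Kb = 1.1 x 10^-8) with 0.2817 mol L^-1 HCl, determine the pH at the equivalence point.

n(NH2OH) = 0.3013 x 0.02793 = 0.008415 mol; V(HCl) at equivalence = 0.008415/0.2817 = 0.02987 L.
At equivalence the base is fully converted to NH3OH+; total volume = 0.05780 L, so [NH3OH+] = 0.008415/0.05780 = 0.1456 M.
Ka(NH3OH+) = Kw/Kb = 1.0e-14 / 1.1 x 10^-8 = 9.09e-7.
[H^+] = sqrt(Ka x [NH3OH+]) = sqrt(9.09e-7 x 0.1456) = 0.000364 M.
pH = -log(0.000364) = 3.44.

3.44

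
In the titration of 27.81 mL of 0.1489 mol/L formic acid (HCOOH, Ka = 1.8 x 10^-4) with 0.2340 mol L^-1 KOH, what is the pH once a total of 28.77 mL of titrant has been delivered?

12.66

n(acid) = 0.1489 x 0.02781 = 0.004141 mol; n(KOH) added = 0.2340 x 0.02877 = 0.006732 mol.
Base is in excess by 0.006732 - 0.004141 = 0.002591 mol in a total volume of 0.05658 L.
[OH^-] = 0.002591/0.05658 = 0.04580 M, so pOH = 1.34 and pH = 14.00 - 1.34 = 12.66.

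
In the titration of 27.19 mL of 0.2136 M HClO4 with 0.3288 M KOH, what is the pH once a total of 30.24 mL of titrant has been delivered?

n(acid) = 0.2136 x 0.02719 = 0.005808 mol; n(KOH) added = 0.3288 x 0.03024 = 0.009943 mol.
Base is in excess by 0.009943 - 0.005808 = 0.004135 mol in a total volume of 0.05743 L.
[OH^-] = 0.004135/0.05743 = 0.07200 M, so pOH = 1.14 and pH = 14.00 - 1.14 = 12.86.

12.86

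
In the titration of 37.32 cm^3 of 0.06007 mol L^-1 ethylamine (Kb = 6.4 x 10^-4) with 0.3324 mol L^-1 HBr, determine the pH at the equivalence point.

n(C2H5NH2) = 0.06007 x 0.03732 = 0.002242 mol; V(HBr) at equivalence = 0.002242/0.3324 = 0.006744 L.
At equivalence the base is fully converted to C2H5NH3+; total volume = 0.04406 L, so [C2H5NH3+] = 0.002242/0.04406 = 0.05088 M.
Ka(C2H5NH3+) = Kw/Kb = 1.0e-14 / 6.4 x 10^-4 = 1.56e-11.
[H^+] = sqrt(Ka x [C2H5NH3+]) = sqrt(1.56e-11 x 0.05088) = 8.92e-7 M.
pH = -log(8.92e-7) = 6.05.

6.05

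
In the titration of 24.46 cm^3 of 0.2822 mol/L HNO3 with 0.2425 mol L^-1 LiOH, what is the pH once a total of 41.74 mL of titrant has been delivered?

12.69

n(acid) = 0.2822 x 0.02446 = 0.006903 mol; n(LiOH) added = 0.2425 x 0.04174 = 0.01012 mol.
Base is in excess by 0.01012 - 0.006903 = 0.003219 mol in a total volume of 0.06620 L.
[OH^-] = 0.003219/0.06620 = 0.04863 M, so pOH = 1.31 and pH = 14.00 - 1.31 = 12.69.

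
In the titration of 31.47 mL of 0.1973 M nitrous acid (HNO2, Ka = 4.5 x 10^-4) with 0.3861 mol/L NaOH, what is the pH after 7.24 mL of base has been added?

Initial n(HNO2) = 0.1973 x 0.03147 = 0.006209 mol.
n(NaOH) added = 0.3861 x 0.007240 = 0.002795 mol, converting that many moles of HNO2 to NO2-.
Remaining n(HNO2) = 0.003414 mol; n(NO2-) = 0.002795 mol.
By Henderson-Hasselbalch, pH = pKa + log([A^-]/[HA]) = 3.35 + log(0.002795/0.003414) = 3.35 + (-0.09) = 3.26.

3.26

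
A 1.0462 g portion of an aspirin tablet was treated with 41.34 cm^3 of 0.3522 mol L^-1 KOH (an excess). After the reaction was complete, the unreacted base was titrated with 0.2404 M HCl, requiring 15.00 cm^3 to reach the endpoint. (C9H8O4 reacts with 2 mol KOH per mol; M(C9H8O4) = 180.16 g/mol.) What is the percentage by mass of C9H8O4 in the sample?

Total n(KOH) added = 0.3522 x 0.04134 = 0.01456 mol.
n(HCl) used = 0.2404 x 0.01500 = 0.003606 mol, which equals the excess n(KOH).
So n(KOH) consumed by the sample = 0.01456 - 0.003606 = 0.01095 mol.
n(C9H8O4) = 0.01095 / 2 = 0.005477 mol.
mass C9H8O4 = 0.005477 x 180.16 = 0.9867 g, so %C9H8O4 = 0.9867/1.0462 x 100 = 94.3%.

94.3%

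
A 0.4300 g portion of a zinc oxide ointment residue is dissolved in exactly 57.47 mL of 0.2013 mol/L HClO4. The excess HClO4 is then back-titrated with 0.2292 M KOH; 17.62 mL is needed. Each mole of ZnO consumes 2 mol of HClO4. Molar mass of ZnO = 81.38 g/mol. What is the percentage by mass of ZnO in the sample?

Total n(HClO4) added = 0.2013 x 0.05747 = 0.01157 mol.
n(KOH) used = 0.2292 x 0.01762 = 0.004039 mol, which equals the excess n(HClO4).
So n(HClO4) consumed by the sample = 0.01157 - 0.004039 = 0.007530 mol.
n(ZnO) = 0.007530 / 2 = 0.003765 mol.
mass ZnO = 0.003765 x 81.38 = 0.3064 g, so %ZnO = 0.3064/0.4300 x 100 = 71.3%.

71.3%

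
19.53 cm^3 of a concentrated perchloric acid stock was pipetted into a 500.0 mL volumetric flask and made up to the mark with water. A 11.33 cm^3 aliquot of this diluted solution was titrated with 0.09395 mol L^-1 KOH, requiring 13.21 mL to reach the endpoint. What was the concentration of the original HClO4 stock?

2.80 M

n(KOH) = 0.09395 x 0.01321 = 0.001241 mol.
n(HClO4) in the aliquot = 0.001241 mol.
[diluted HClO4] = 0.001241 / 0.01133 = 0.1095 M.
Dilution factor = 500.0/19.53 = 25.60, so [stock] = 0.1095 x 25.60 = 2.80 M.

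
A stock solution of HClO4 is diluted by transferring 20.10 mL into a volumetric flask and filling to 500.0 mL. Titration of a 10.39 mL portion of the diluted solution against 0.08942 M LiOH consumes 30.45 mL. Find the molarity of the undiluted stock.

n(LiOH) = 0.08942 x 0.03045 = 0.002723 mol.
n(HClO4) in the aliquot = 0.002723 mol.
[diluted HClO4] = 0.002723 / 0.01039 = 0.2621 M.
Dilution factor = 500.0/20.10 = 24.88, so [stock] = 0.2621 x 24.88 = 6.52 M.

6.52 M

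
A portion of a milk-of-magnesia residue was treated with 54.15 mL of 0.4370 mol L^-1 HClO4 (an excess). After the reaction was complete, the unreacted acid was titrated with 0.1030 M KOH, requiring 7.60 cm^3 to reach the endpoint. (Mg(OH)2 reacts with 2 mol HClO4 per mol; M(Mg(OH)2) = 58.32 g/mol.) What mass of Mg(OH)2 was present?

Total n(HClO4) added = 0.4370 x 0.05415 = 0.02366 mol.
n(KOH) used = 0.1030 x 0.007600 = 0.0007828 mol, which equals the excess n(HClO4).
So n(HClO4) consumed by the sample = 0.02366 - 0.0007828 = 0.02288 mol.
n(Mg(OH)2) = 0.02288 / 2 = 0.01144 mol.
mass = 0.01144 mol x 58.32 g/mol = 0.667 g.

0.667 g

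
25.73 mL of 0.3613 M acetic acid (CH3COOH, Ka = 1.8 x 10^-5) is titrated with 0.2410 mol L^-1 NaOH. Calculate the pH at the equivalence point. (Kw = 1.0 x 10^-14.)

n(CH3COOH) = 0.3613 x 0.02573 = 0.009296 mol; V(NaOH) at equivalence = 0.009296/0.2410 = 0.03857 L.
At equivalence all the acid is converted to CH3COO-; total volume = 0.02573 + 0.03857 = 0.06430 L, so [CH3COO-] = 0.009296/0.06430 = 0.1446 M.
Kb = Kw/Ka = 1.0e-14 / 1.8 x 10^-5 = 5.56e-10.
[OH^-] = sqrt(Kb x [CH3COO-]) = sqrt(5.56e-10 x 0.1446) = 8.96e-6 M.
pOH = 5.05, so pH = 14.00 - 5.05 = 8.95.

8.95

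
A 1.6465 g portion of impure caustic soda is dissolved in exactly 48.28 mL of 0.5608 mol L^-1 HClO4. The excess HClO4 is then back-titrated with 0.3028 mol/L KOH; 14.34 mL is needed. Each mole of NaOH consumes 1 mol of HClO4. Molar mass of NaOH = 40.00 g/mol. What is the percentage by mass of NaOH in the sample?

55.2%

Total n(HClO4) added = 0.5608 x 0.04828 = 0.02708 mol.
n(KOH) used = 0.3028 x 0.01434 = 0.004342 mol, which equals the excess n(HClO4).
So n(HClO4) consumed by the sample = 0.02708 - 0.004342 = 0.02273 mol.
n(NaOH) = 0.02273 / 1 = 0.02273 mol.
mass NaOH = 0.02273 x 40.00 = 0.9093 g, so %NaOH = 0.9093/1.6465 x 100 = 55.2%.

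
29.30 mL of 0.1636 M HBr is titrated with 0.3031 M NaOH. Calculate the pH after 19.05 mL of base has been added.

12.31

n(acid) = 0.1636 x 0.02930 = 0.004793 mol; n(NaOH) added = 0.3031 x 0.01905 = 0.005774 mol.
Base is in excess by 0.005774 - 0.004793 = 0.0009806 mol in a total volume of 0.04835 L.
[OH^-] = 0.0009806/0.04835 = 0.02028 M, so pOH = 1.69 and pH = 14.00 - 1.69 = 12.31.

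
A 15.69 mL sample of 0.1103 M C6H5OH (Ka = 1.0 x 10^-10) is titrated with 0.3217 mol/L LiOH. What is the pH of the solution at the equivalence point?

11.46

n(C6H5OH) = 0.1103 x 0.01569 = 0.001731 mol; V(LiOH) at equivalence = 0.001731/0.3217 = 0.005380 L.
At equivalence all the acid is converted to C6H5O-; total volume = 0.01569 + 0.005380 = 0.02107 L, so [C6H5O-] = 0.001731/0.02107 = 0.08214 M.
Kb = Kw/Ka = 1.0e-14 / 1.0 x 10^-10 = 0.000100.
[OH^-] = sqrt(Kb x [C6H5O-]) = sqrt(0.000100 x 0.08214) = 0.00287 M.
pOH = 2.54, so pH = 14.00 - 2.54 = 11.46.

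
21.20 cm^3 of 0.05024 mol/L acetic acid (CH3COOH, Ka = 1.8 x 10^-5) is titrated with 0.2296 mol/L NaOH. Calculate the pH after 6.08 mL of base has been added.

12.08

n(acid) = 0.05024 x 0.02120 = 0.001065 mol; n(NaOH) added = 0.2296 x 0.006080 = 0.001396 mol.
Base is in excess by 0.001396 - 0.001065 = 0.0003309 mol in a total volume of 0.02728 L.
[OH^-] = 0.0003309/0.02728 = 0.01213 M, so pOH = 1.92 and pH = 14.00 - 1.92 = 12.08.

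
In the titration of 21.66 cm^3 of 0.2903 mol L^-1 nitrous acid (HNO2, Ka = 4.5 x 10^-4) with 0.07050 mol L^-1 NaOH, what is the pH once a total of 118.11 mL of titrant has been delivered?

12.16

n(acid) = 0.2903 x 0.02166 = 0.006288 mol; n(NaOH) added = 0.07050 x 0.1181 = 0.008327 mol.
Base is in excess by 0.008327 - 0.006288 = 0.002039 mol in a total volume of 0.1398 L.
[OH^-] = 0.002039/0.1398 = 0.01459 M, so pOH = 1.84 and pH = 14.00 - 1.84 = 12.16.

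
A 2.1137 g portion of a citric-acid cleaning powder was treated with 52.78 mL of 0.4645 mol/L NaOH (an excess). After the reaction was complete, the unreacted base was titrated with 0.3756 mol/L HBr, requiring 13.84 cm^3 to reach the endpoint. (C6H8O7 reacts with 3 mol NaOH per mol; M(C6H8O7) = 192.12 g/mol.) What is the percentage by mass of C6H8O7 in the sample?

58.5%

Total n(NaOH) added = 0.4645 x 0.05278 = 0.02452 mol.
n(HBr) used = 0.3756 x 0.01384 = 0.005198 mol, which equals the excess n(NaOH).
So n(NaOH) consumed by the sample = 0.02452 - 0.005198 = 0.01932 mol.
n(C6H8O7) = 0.01932 / 3 = 0.006439 mol.
mass C6H8O7 = 0.006439 x 192.12 = 1.237 g, so %C6H8O7 = 1.237/2.1137 x 100 = 58.5%.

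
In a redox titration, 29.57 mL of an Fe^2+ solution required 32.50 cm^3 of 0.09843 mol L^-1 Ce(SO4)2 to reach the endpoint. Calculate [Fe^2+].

n(Ce(SO4)2) = 0.09843 x 0.03250 = 0.003199 mol.
From the balanced equation, 1 mol Ce(SO4)2 reacts with 1 mol Fe^2+, so n(Fe^2+) = 0.003199 x 1/1 = 0.003199 mol.
[Fe^2+] = 0.003199 / 0.02957 L = 0.108 M.

0.108 M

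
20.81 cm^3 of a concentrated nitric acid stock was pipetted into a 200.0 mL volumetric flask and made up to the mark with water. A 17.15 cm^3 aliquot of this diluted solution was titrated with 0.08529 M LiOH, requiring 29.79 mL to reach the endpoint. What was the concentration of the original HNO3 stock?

n(LiOH) = 0.08529 x 0.02979 = 0.002541 mol.
n(HNO3) in the aliquot = 0.002541 mol.
[diluted HNO3] = 0.002541 / 0.01715 = 0.1482 M.
Dilution factor = 200.0/20.81 = 9.611, so [stock] = 0.1482 x 9.611 = 1.42 M.

1.42 M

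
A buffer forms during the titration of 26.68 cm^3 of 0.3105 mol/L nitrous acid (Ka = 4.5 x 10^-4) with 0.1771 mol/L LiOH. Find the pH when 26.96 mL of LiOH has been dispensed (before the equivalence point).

3.48

Initial n(HNO2) = 0.3105 x 0.02668 = 0.008284 mol.
n(LiOH) added = 0.1771 x 0.02696 = 0.004775 mol, converting that many moles of HNO2 to NO2-.
Remaining n(HNO2) = 0.003510 mol; n(NO2-) = 0.004775 mol.
By Henderson-Hasselbalch, pH = pKa + log([A^-]/[HA]) = 3.35 + log(0.004775/0.003510) = 3.35 + (+0.13) = 3.48.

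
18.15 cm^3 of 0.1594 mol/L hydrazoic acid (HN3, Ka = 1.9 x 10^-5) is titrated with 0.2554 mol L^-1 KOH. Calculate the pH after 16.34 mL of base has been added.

n(acid) = 0.1594 x 0.01815 = 0.002893 mol; n(KOH) added = 0.2554 x 0.01634 = 0.004173 mol.
Base is in excess by 0.004173 - 0.002893 = 0.001280 mol in a total volume of 0.03449 L.
[OH^-] = 0.001280/0.03449 = 0.03712 M, so pOH = 1.43 and pH = 14.00 - 1.43 = 12.57.

12.57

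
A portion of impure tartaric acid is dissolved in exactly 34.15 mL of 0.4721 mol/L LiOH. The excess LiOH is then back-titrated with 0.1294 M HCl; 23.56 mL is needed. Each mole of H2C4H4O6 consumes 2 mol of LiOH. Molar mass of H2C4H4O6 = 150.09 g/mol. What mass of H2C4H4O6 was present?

Total n(LiOH) added = 0.4721 x 0.03415 = 0.01612 mol.
n(HCl) used = 0.1294 x 0.02356 = 0.003049 mol, which equals the excess n(LiOH).
So n(LiOH) consumed by the sample = 0.01612 - 0.003049 = 0.01307 mol.
n(H2C4H4O6) = 0.01307 / 2 = 0.006537 mol.
mass = 0.006537 mol x 150.09 g/mol = 0.981 g.

0.981 g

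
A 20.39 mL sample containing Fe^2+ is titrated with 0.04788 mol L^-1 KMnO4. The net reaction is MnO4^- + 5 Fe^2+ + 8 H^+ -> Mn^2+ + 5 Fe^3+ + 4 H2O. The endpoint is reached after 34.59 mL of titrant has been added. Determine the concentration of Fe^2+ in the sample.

0.406 M

n(KMnO4) = 0.04788 x 0.03459 = 0.001656 mol.
From the balanced equation, 1 mol KMnO4 reacts with 5 mol Fe^2+, so n(Fe^2+) = 0.001656 x 5/1 = 0.008281 mol.
[Fe^2+] = 0.008281 / 0.02039 L = 0.406 M.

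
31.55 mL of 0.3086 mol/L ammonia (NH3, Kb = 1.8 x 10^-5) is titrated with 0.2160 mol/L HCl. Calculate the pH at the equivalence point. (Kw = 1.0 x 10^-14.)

5.08

n(NH3) = 0.3086 x 0.03155 = 0.009736 mol; V(HCl) at equivalence = 0.009736/0.2160 = 0.04508 L.
At equivalence the base is fully converted to NH4+; total volume = 0.07663 L, so [NH4+] = 0.009736/0.07663 = 0.1271 M.
Ka(NH4+) = Kw/Kb = 1.0e-14 / 1.8 x 10^-5 = 5.56e-10.
[H^+] = sqrt(Ka x [NH4+]) = sqrt(5.56e-10 x 0.1271) = 8.40e-6 M.
pH = -log(8.40e-6) = 5.08.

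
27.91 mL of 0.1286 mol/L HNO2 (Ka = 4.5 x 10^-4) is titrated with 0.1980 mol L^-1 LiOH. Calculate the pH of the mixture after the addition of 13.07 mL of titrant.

Initial n(HNO2) = 0.1286 x 0.02791 = 0.003589 mol.
n(LiOH) added = 0.1980 x 0.01307 = 0.002588 mol, converting that many moles of HNO2 to NO2-.
Remaining n(HNO2) = 0.001001 mol; n(NO2-) = 0.002588 mol.
By Henderson-Hasselbalch, pH = pKa + log([A^-]/[HA]) = 3.35 + log(0.002588/0.001001) = 3.35 + (+0.41) = 3.76.

3.76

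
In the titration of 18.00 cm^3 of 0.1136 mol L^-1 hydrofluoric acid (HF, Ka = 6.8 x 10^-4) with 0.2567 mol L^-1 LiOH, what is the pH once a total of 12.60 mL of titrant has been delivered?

12.59

n(acid) = 0.1136 x 0.01800 = 0.002045 mol; n(LiOH) added = 0.2567 x 0.01260 = 0.003234 mol.
Base is in excess by 0.003234 - 0.002045 = 0.001190 mol in a total volume of 0.03060 L.
[OH^-] = 0.001190/0.03060 = 0.03888 M, so pOH = 1.41 and pH = 14.00 - 1.41 = 12.59.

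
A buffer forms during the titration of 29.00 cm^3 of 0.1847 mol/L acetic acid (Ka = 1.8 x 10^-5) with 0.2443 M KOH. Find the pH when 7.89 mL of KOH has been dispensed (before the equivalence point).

Initial n(CH3COOH) = 0.1847 x 0.02900 = 0.005356 mol.
n(KOH) added = 0.2443 x 0.007890 = 0.001928 mol, converting that many moles of CH3COOH to CH3COO-.
Remaining n(CH3COOH) = 0.003429 mol; n(CH3COO-) = 0.001928 mol.
By Henderson-Hasselbalch, pH = pKa + log([A^-]/[HA]) = 4.74 + log(0.001928/0.003429) = 4.74 + (-0.25) = 4.49.

4.49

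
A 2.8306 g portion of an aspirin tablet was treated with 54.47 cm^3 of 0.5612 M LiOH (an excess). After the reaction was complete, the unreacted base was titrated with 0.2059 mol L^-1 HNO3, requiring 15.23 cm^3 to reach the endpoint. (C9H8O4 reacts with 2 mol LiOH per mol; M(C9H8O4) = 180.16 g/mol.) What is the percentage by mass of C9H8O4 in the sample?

87.3%

Total n(LiOH) added = 0.5612 x 0.05447 = 0.03057 mol.
n(HNO3) used = 0.2059 x 0.01523 = 0.003136 mol, which equals the excess n(LiOH).
So n(LiOH) consumed by the sample = 0.03057 - 0.003136 = 0.02743 mol.
n(C9H8O4) = 0.02743 / 2 = 0.01372 mol.
mass C9H8O4 = 0.01372 x 180.16 = 2.471 g, so %C9H8O4 = 2.471/2.8306 x 100 = 87.3%.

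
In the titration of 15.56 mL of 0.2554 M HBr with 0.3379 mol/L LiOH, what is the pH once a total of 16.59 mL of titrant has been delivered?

n(acid) = 0.2554 x 0.01556 = 0.003974 mol; n(LiOH) added = 0.3379 x 0.01659 = 0.005606 mol.
Base is in excess by 0.005606 - 0.003974 = 0.001632 mol in a total volume of 0.03215 L.
[OH^-] = 0.001632/0.03215 = 0.05075 M, so pOH = 1.29 and pH = 14.00 - 1.29 = 12.71.

12.71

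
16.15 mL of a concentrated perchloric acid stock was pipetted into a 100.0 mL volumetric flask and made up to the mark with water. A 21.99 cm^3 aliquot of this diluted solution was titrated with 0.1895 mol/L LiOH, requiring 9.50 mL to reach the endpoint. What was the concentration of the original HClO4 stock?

n(LiOH) = 0.1895 x 0.009500 = 0.001800 mol.
n(HClO4) in the aliquot = 0.001800 mol.
[diluted HClO4] = 0.001800 / 0.02199 = 0.08187 M.
Dilution factor = 100.0/16.15 = 6.192, so [stock] = 0.08187 x 6.192 = 0.507 M.

0.507 M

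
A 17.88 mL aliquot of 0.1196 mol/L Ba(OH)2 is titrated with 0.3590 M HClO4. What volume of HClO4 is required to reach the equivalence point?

11.9 mL

n(Ba(OH)2) = 0.1196 mol/L x 0.01788 L = 0.002138 mol.
The neutralisation is 1 Ba(OH)2 : 2 HClO4, so n(HClO4) = 0.002138 x 2/1 = 0.004277 mol.
V(HClO4) = 0.004277 / 0.3590 = 0.01191 L = 11.9 mL.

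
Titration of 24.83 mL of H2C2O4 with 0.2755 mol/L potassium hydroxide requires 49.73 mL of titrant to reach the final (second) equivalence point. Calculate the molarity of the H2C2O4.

0.276 M

n(KOH) = 0.2755 x 0.04973 = 0.01370 mol.
At the final (second) equivalence point, 2 mol OH^- react per mol H2C2O4, so n(H2C2O4) = 0.01370 / 2 = 0.006850 mol.
[H2C2O4] = 0.006850 / 0.02483 L = 0.276 M.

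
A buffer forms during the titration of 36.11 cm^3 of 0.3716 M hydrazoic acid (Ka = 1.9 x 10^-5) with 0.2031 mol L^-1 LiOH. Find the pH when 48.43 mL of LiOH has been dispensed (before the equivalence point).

Initial n(HN3) = 0.3716 x 0.03611 = 0.01342 mol.
n(LiOH) added = 0.2031 x 0.04843 = 0.009836 mol, converting that many moles of HN3 to N3-.
Remaining n(HN3) = 0.003582 mol; n(N3-) = 0.009836 mol.
By Henderson-Hasselbalch, pH = pKa + log([A^-]/[HA]) = 4.72 + log(0.009836/0.003582) = 4.72 + (+0.44) = 5.16.

5.16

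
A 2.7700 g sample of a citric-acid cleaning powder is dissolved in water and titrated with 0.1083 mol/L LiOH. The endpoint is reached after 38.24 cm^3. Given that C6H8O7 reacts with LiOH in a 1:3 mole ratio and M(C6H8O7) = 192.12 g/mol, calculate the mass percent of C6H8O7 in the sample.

n(LiOH) = 0.1083 x 0.03824 = 0.004141 mol.
n(C6H8O7) = 0.004141 / 3 = 0.001380 mol.
mass of C6H8O7 = 0.001380 x 192.12 = 0.2652 g.
% purity = 0.2652 / 2.7700 x 100 = 9.57%.

9.57%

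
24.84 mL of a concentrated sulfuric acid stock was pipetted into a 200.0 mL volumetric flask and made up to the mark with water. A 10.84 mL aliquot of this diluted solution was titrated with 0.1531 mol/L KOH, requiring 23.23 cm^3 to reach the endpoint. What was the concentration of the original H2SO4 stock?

n(KOH) = 0.1531 x 0.02323 = 0.003557 mol.
n(H2SO4) in the aliquot = 0.003557 x 1/2 = 0.001778 mol.
[diluted H2SO4] = 0.001778 / 0.01084 = 0.1640 M.
Dilution factor = 200.0/24.84 = 8.052, so [stock] = 0.1640 x 8.052 = 1.32 M.

1.32 M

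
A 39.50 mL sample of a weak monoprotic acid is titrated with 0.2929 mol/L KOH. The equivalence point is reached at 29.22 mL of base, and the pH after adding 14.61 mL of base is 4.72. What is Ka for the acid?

14.61 mL is half of the equivalence volume, so this is the half-equivalence point where [HA] = [A^-].
At half-equivalence pH = pKa, so pKa = 4.72.
Ka = 10^(-4.72) = 1.9 x 10^-5.

1.9 x 10^-5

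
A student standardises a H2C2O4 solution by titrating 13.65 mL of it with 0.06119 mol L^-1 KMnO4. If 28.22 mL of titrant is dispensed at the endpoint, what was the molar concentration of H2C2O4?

n(KMnO4) = 0.06119 x 0.02822 = 0.001727 mol.
From the balanced equation, 2 mol KMnO4 reacts with 5 mol H2C2O4, so n(H2C2O4) = 0.001727 x 5/2 = 0.004317 mol.
[H2C2O4] = 0.004317 / 0.01365 L = 0.316 M.

0.316 M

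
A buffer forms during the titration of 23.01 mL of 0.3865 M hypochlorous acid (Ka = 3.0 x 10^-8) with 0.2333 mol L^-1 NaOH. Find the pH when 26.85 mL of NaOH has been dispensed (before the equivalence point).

Initial n(HClO) = 0.3865 x 0.02301 = 0.008893 mol.
n(NaOH) added = 0.2333 x 0.02685 = 0.006264 mol, converting that many moles of HClO to ClO-.
Remaining n(HClO) = 0.002629 mol; n(ClO-) = 0.006264 mol.
By Henderson-Hasselbalch, pH = pKa + log([A^-]/[HA]) = 7.52 + log(0.006264/0.002629) = 7.52 + (+0.38) = 7.90.

7.90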